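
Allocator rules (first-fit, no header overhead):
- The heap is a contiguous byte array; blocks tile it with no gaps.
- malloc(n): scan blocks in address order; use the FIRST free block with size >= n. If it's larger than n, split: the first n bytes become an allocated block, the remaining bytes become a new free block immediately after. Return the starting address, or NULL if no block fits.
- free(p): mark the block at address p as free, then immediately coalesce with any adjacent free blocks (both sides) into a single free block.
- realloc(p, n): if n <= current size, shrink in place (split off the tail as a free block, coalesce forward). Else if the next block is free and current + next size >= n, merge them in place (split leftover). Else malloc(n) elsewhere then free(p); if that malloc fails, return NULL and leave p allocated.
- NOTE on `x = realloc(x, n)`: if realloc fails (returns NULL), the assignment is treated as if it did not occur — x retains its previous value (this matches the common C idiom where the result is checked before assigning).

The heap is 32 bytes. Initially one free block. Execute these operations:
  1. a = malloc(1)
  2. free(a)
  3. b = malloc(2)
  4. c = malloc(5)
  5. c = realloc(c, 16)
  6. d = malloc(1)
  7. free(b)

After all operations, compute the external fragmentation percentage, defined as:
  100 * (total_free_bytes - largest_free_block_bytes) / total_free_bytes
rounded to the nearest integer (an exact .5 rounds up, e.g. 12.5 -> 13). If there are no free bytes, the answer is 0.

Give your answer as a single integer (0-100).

Op 1: a = malloc(1) -> a = 0; heap: [0-0 ALLOC][1-31 FREE]
Op 2: free(a) -> (freed a); heap: [0-31 FREE]
Op 3: b = malloc(2) -> b = 0; heap: [0-1 ALLOC][2-31 FREE]
Op 4: c = malloc(5) -> c = 2; heap: [0-1 ALLOC][2-6 ALLOC][7-31 FREE]
Op 5: c = realloc(c, 16) -> c = 2; heap: [0-1 ALLOC][2-17 ALLOC][18-31 FREE]
Op 6: d = malloc(1) -> d = 18; heap: [0-1 ALLOC][2-17 ALLOC][18-18 ALLOC][19-31 FREE]
Op 7: free(b) -> (freed b); heap: [0-1 FREE][2-17 ALLOC][18-18 ALLOC][19-31 FREE]
Free blocks: [2 13] total_free=15 largest=13 -> 100*(15-13)/15 = 200/15 ≈ 13.333 -> rounds to 13

Answer: 13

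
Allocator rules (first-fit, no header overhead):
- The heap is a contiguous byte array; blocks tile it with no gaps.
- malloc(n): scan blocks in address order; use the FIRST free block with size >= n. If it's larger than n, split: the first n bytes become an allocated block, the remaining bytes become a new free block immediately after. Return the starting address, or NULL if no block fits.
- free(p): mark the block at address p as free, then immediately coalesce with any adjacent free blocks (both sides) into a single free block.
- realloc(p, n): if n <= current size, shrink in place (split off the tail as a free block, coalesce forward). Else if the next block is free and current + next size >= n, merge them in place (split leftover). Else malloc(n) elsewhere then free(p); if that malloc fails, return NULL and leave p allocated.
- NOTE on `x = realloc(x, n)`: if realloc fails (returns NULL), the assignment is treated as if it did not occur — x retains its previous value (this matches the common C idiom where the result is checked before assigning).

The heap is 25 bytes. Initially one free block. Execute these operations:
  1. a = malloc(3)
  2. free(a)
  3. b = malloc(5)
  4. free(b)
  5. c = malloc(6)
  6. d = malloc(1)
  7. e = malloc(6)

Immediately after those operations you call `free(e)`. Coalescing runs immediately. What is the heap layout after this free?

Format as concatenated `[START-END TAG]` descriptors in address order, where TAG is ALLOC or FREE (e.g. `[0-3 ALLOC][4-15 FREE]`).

Op 1: a = malloc(3) -> a = 0; heap: [0-2 ALLOC][3-24 FREE]
Op 2: free(a) -> (freed a); heap: [0-24 FREE]
Op 3: b = malloc(5) -> b = 0; heap: [0-4 ALLOC][5-24 FREE]
Op 4: free(b) -> (freed b); heap: [0-24 FREE]
Op 5: c = malloc(6) -> c = 0; heap: [0-5 ALLOC][6-24 FREE]
Op 6: d = malloc(1) -> d = 6; heap: [0-5 ALLOC][6-6 ALLOC][7-24 FREE]
Op 7: e = malloc(6) -> e = 7; heap: [0-5 ALLOC][6-6 ALLOC][7-12 ALLOC][13-24 FREE]
free(e): e = 7 -> block [7-12 ALLOC]; mark free, coalesce with adjacent free neighbors -> [0-5 ALLOC][6-6 ALLOC][7-24 FREE]

Answer: [0-5 ALLOC][6-6 ALLOC][7-24 FREE]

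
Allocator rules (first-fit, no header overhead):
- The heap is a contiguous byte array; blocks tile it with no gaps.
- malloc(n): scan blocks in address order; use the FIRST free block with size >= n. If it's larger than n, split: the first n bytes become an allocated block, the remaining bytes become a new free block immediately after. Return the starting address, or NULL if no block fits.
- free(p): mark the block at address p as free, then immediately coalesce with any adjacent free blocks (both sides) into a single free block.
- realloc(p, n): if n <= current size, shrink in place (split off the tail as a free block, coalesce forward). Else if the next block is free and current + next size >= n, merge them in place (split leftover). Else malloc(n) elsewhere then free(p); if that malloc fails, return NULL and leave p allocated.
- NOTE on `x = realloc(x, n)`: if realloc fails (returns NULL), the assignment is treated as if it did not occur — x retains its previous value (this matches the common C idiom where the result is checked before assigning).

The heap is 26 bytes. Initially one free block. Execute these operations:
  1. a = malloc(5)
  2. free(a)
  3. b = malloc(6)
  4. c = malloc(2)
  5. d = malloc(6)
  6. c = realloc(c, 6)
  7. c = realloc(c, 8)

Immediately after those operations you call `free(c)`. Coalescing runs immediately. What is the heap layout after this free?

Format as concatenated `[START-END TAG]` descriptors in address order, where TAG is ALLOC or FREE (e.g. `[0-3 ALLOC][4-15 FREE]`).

Answer: [0-5 ALLOC][6-7 FREE][8-13 ALLOC][14-25 FREE]

Derivation:
Op 1: a = malloc(5) -> a = 0; heap: [0-4 ALLOC][5-25 FREE]
Op 2: free(a) -> (freed a); heap: [0-25 FREE]
Op 3: b = malloc(6) -> b = 0; heap: [0-5 ALLOC][6-25 FREE]
Op 4: c = malloc(2) -> c = 6; heap: [0-5 ALLOC][6-7 ALLOC][8-25 FREE]
Op 5: d = malloc(6) -> d = 8; heap: [0-5 ALLOC][6-7 ALLOC][8-13 ALLOC][14-25 FREE]
Op 6: c = realloc(c, 6) -> c = 14; heap: [0-5 ALLOC][6-7 FREE][8-13 ALLOC][14-19 ALLOC][20-25 FREE]
Op 7: c = realloc(c, 8) -> c = 14; heap: [0-5 ALLOC][6-7 FREE][8-13 ALLOC][14-21 ALLOC][22-25 FREE]
free(c): c = 14 -> block [14-21 ALLOC]; mark free, coalesce with adjacent free neighbors -> [0-5 ALLOC][6-7 FREE][8-13 ALLOC][14-25 FREE]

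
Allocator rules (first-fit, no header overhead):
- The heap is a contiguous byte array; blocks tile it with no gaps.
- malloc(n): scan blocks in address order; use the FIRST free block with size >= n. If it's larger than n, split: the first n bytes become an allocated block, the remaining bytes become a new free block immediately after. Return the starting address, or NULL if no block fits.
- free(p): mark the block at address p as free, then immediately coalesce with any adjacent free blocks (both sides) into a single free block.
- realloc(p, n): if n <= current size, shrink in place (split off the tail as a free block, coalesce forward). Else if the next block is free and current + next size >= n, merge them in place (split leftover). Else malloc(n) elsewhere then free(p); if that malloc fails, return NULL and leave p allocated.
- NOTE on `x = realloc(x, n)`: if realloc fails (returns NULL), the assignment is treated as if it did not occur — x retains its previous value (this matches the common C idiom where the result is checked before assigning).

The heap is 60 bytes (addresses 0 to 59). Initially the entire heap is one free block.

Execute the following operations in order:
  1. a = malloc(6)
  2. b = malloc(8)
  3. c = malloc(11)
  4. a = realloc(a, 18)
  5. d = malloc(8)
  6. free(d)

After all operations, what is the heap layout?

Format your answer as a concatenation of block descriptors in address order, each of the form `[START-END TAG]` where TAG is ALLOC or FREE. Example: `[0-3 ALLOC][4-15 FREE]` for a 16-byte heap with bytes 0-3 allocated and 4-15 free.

Op 1: a = malloc(6) -> a = 0; heap: [0-5 ALLOC][6-59 FREE]
Op 2: b = malloc(8) -> b = 6; heap: [0-5 ALLOC][6-13 ALLOC][14-59 FREE]
Op 3: c = malloc(11) -> c = 14; heap: [0-5 ALLOC][6-13 ALLOC][14-24 ALLOC][25-59 FREE]
Op 4: a = realloc(a, 18) -> a = 25; heap: [0-5 FREE][6-13 ALLOC][14-24 ALLOC][25-42 ALLOC][43-59 FREE]
Op 5: d = malloc(8) -> d = 43; heap: [0-5 FREE][6-13 ALLOC][14-24 ALLOC][25-42 ALLOC][43-50 ALLOC][51-59 FREE]
Op 6: free(d) -> (freed d); heap: [0-5 FREE][6-13 ALLOC][14-24 ALLOC][25-42 ALLOC][43-59 FREE]

Answer: [0-5 FREE][6-13 ALLOC][14-24 ALLOC][25-42 ALLOC][43-59 FREE]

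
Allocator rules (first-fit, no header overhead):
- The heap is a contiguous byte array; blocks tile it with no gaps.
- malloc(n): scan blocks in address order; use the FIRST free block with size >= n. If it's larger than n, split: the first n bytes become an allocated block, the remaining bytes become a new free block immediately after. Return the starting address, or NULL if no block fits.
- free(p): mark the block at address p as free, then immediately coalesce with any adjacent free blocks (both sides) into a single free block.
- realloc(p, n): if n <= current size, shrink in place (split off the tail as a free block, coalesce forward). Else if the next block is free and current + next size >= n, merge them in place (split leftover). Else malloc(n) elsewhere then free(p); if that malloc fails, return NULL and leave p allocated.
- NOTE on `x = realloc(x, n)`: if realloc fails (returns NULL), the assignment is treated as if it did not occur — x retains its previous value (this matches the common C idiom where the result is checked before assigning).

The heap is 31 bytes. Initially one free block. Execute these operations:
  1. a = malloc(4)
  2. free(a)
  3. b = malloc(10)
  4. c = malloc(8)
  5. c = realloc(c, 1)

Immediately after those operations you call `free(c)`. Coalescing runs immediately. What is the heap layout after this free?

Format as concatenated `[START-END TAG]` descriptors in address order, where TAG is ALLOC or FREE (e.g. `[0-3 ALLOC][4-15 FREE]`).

Op 1: a = malloc(4) -> a = 0; heap: [0-3 ALLOC][4-30 FREE]
Op 2: free(a) -> (freed a); heap: [0-30 FREE]
Op 3: b = malloc(10) -> b = 0; heap: [0-9 ALLOC][10-30 FREE]
Op 4: c = malloc(8) -> c = 10; heap: [0-9 ALLOC][10-17 ALLOC][18-30 FREE]
Op 5: c = realloc(c, 1) -> c = 10; heap: [0-9 ALLOC][10-10 ALLOC][11-30 FREE]
free(c): c = 10 -> block [10-10 ALLOC]; mark free, coalesce with adjacent free neighbors -> [0-9 ALLOC][10-30 FREE]

Answer: [0-9 ALLOC][10-30 FREE]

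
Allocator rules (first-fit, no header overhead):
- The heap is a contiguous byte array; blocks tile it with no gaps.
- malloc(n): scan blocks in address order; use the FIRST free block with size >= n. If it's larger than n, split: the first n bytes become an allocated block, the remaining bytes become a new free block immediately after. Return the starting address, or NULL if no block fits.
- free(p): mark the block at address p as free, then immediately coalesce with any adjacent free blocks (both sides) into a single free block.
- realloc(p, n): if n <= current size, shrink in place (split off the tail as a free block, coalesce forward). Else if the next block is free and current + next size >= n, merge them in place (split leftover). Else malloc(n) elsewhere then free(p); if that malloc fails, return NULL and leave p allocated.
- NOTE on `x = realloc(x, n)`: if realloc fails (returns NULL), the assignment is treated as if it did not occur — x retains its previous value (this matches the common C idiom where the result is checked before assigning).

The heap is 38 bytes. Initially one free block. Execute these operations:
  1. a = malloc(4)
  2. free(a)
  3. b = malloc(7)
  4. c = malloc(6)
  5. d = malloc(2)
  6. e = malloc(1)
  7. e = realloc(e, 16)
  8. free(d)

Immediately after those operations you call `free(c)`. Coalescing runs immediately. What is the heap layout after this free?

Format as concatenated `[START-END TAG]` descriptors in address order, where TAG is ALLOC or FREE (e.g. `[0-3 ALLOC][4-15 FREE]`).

Answer: [0-6 ALLOC][7-14 FREE][15-30 ALLOC][31-37 FREE]

Derivation:
Op 1: a = malloc(4) -> a = 0; heap: [0-3 ALLOC][4-37 FREE]
Op 2: free(a) -> (freed a); heap: [0-37 FREE]
Op 3: b = malloc(7) -> b = 0; heap: [0-6 ALLOC][7-37 FREE]
Op 4: c = malloc(6) -> c = 7; heap: [0-6 ALLOC][7-12 ALLOC][13-37 FREE]
Op 5: d = malloc(2) -> d = 13; heap: [0-6 ALLOC][7-12 ALLOC][13-14 ALLOC][15-37 FREE]
Op 6: e = malloc(1) -> e = 15; heap: [0-6 ALLOC][7-12 ALLOC][13-14 ALLOC][15-15 ALLOC][16-37 FREE]
Op 7: e = realloc(e, 16) -> e = 15; heap: [0-6 ALLOC][7-12 ALLOC][13-14 ALLOC][15-30 ALLOC][31-37 FREE]
Op 8: free(d) -> (freed d); heap: [0-6 ALLOC][7-12 ALLOC][13-14 FREE][15-30 ALLOC][31-37 FREE]
free(c): c = 7 -> block [7-12 ALLOC]; mark free, coalesce with adjacent free neighbors -> [0-6 ALLOC][7-14 FREE][15-30 ALLOC][31-37 FREE]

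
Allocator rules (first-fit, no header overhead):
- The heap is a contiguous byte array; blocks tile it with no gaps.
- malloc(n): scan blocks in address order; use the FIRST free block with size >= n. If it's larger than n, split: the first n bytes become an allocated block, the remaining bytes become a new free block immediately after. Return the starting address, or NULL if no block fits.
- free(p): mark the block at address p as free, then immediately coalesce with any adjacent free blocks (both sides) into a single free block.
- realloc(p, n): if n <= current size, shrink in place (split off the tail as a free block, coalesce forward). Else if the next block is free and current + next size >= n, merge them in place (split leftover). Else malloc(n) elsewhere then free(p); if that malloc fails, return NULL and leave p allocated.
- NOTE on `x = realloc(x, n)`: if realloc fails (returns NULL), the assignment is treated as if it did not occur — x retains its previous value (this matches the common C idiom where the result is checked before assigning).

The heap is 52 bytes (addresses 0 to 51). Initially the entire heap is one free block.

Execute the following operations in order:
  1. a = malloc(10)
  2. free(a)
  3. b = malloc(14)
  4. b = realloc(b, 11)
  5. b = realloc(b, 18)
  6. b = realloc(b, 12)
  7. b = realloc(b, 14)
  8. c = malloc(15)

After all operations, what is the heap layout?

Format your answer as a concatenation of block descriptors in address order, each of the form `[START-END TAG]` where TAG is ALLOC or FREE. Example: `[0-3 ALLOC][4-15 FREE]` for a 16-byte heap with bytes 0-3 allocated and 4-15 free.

Answer: [0-13 ALLOC][14-28 ALLOC][29-51 FREE]

Derivation:
Op 1: a = malloc(10) -> a = 0; heap: [0-9 ALLOC][10-51 FREE]
Op 2: free(a) -> (freed a); heap: [0-51 FREE]
Op 3: b = malloc(14) -> b = 0; heap: [0-13 ALLOC][14-51 FREE]
Op 4: b = realloc(b, 11) -> b = 0; heap: [0-10 ALLOC][11-51 FREE]
Op 5: b = realloc(b, 18) -> b = 0; heap: [0-17 ALLOC][18-51 FREE]
Op 6: b = realloc(b, 12) -> b = 0; heap: [0-11 ALLOC][12-51 FREE]
Op 7: b = realloc(b, 14) -> b = 0; heap: [0-13 ALLOC][14-51 FREE]
Op 8: c = malloc(15) -> c = 14; heap: [0-13 ALLOC][14-28 ALLOC][29-51 FREE]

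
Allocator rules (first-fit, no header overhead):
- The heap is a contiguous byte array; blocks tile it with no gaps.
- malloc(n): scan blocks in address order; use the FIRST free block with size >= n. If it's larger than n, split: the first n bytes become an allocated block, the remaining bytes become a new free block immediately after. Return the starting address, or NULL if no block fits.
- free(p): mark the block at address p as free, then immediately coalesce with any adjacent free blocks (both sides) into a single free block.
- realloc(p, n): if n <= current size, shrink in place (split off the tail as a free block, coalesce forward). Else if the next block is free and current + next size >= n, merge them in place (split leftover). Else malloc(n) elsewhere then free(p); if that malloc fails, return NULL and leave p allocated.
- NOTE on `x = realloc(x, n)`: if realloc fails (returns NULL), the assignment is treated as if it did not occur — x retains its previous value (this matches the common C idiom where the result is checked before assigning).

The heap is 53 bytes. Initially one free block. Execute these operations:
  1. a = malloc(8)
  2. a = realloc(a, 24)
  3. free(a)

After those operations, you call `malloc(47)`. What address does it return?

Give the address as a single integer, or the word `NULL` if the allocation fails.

Answer: 0

Derivation:
Op 1: a = malloc(8) -> a = 0; heap: [0-7 ALLOC][8-52 FREE]
Op 2: a = realloc(a, 24) -> a = 0; heap: [0-23 ALLOC][24-52 FREE]
Op 3: free(a) -> (freed a); heap: [0-52 FREE]
malloc(47): first-fit scan over [0-52 FREE] -> 0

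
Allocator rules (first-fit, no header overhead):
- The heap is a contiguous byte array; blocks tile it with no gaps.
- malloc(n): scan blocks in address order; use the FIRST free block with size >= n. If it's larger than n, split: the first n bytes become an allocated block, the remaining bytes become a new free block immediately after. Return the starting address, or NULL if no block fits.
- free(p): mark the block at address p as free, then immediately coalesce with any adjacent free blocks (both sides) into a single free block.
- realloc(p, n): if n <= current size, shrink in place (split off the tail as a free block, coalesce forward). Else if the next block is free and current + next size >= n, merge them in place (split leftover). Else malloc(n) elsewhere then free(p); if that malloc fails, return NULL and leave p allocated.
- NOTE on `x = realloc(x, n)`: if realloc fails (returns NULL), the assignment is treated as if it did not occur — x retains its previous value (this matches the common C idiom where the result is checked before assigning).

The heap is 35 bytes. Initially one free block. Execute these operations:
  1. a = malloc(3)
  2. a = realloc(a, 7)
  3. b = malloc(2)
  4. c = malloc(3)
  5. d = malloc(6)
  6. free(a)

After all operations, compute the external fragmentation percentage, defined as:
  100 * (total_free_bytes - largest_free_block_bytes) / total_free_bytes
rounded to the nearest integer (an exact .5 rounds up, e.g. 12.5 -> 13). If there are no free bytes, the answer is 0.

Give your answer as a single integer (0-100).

Op 1: a = malloc(3) -> a = 0; heap: [0-2 ALLOC][3-34 FREE]
Op 2: a = realloc(a, 7) -> a = 0; heap: [0-6 ALLOC][7-34 FREE]
Op 3: b = malloc(2) -> b = 7; heap: [0-6 ALLOC][7-8 ALLOC][9-34 FREE]
Op 4: c = malloc(3) -> c = 9; heap: [0-6 ALLOC][7-8 ALLOC][9-11 ALLOC][12-34 FREE]
Op 5: d = malloc(6) -> d = 12; heap: [0-6 ALLOC][7-8 ALLOC][9-11 ALLOC][12-17 ALLOC][18-34 FREE]
Op 6: free(a) -> (freed a); heap: [0-6 FREE][7-8 ALLOC][9-11 ALLOC][12-17 ALLOC][18-34 FREE]
Free blocks: [7 17] total_free=24 largest=17 -> 100*(24-17)/24 = 700/24 ≈ 29.167 -> rounds to 29

Answer: 29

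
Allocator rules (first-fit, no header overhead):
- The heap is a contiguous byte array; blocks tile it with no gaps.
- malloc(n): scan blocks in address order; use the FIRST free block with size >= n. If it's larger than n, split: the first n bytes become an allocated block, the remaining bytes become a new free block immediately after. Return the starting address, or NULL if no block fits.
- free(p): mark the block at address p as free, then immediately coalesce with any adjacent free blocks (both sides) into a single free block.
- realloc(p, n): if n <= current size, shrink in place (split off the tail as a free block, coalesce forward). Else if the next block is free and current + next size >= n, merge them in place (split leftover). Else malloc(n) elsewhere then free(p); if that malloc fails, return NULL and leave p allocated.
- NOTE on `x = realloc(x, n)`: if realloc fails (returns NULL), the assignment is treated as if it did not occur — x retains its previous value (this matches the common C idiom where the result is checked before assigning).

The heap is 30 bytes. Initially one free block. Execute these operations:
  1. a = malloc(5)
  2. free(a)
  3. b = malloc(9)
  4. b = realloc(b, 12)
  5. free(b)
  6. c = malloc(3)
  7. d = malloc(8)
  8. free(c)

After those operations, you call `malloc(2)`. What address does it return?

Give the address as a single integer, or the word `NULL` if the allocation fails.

Answer: 0

Derivation:
Op 1: a = malloc(5) -> a = 0; heap: [0-4 ALLOC][5-29 FREE]
Op 2: free(a) -> (freed a); heap: [0-29 FREE]
Op 3: b = malloc(9) -> b = 0; heap: [0-8 ALLOC][9-29 FREE]
Op 4: b = realloc(b, 12) -> b = 0; heap: [0-11 ALLOC][12-29 FREE]
Op 5: free(b) -> (freed b); heap: [0-29 FREE]
Op 6: c = malloc(3) -> c = 0; heap: [0-2 ALLOC][3-29 FREE]
Op 7: d = malloc(8) -> d = 3; heap: [0-2 ALLOC][3-10 ALLOC][11-29 FREE]
Op 8: free(c) -> (freed c); heap: [0-2 FREE][3-10 ALLOC][11-29 FREE]
malloc(2): first-fit scan over [0-2 FREE][3-10 ALLOC][11-29 FREE] -> 0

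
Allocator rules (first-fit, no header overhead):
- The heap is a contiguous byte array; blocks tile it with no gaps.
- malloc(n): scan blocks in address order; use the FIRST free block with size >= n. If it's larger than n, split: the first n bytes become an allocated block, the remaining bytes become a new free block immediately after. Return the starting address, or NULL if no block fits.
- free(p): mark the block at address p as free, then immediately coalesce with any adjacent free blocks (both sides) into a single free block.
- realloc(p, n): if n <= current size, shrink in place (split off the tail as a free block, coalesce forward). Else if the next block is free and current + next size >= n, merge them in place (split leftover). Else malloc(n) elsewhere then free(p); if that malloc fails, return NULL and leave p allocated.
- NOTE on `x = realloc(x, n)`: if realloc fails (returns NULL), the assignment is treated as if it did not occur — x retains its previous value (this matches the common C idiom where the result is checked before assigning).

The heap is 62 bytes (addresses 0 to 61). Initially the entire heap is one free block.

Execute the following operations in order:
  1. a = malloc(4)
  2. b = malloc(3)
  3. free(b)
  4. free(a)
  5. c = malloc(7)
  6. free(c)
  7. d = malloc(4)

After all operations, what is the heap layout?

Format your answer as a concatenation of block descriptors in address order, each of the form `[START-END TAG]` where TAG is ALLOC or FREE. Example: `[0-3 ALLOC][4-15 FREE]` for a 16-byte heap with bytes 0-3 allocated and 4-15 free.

Op 1: a = malloc(4) -> a = 0; heap: [0-3 ALLOC][4-61 FREE]
Op 2: b = malloc(3) -> b = 4; heap: [0-3 ALLOC][4-6 ALLOC][7-61 FREE]
Op 3: free(b) -> (freed b); heap: [0-3 ALLOC][4-61 FREE]
Op 4: free(a) -> (freed a); heap: [0-61 FREE]
Op 5: c = malloc(7) -> c = 0; heap: [0-6 ALLOC][7-61 FREE]
Op 6: free(c) -> (freed c); heap: [0-61 FREE]
Op 7: d = malloc(4) -> d = 0; heap: [0-3 ALLOC][4-61 FREE]

Answer: [0-3 ALLOC][4-61 FREE]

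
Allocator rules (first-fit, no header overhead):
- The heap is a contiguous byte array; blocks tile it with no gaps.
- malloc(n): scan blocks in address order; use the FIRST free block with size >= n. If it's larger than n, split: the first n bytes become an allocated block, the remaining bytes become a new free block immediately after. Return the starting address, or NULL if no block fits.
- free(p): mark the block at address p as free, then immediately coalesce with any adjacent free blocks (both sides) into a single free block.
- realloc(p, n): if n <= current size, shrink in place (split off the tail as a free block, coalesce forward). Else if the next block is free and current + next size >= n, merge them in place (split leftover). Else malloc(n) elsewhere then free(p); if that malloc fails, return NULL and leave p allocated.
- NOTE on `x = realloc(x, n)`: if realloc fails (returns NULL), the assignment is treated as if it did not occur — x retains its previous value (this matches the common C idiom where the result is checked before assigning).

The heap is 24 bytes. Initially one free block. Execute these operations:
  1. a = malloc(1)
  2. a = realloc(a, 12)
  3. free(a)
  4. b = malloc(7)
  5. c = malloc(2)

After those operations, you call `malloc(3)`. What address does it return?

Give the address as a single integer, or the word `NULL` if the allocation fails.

Answer: 9

Derivation:
Op 1: a = malloc(1) -> a = 0; heap: [0-0 ALLOC][1-23 FREE]
Op 2: a = realloc(a, 12) -> a = 0; heap: [0-11 ALLOC][12-23 FREE]
Op 3: free(a) -> (freed a); heap: [0-23 FREE]
Op 4: b = malloc(7) -> b = 0; heap: [0-6 ALLOC][7-23 FREE]
Op 5: c = malloc(2) -> c = 7; heap: [0-6 ALLOC][7-8 ALLOC][9-23 FREE]
malloc(3): first-fit scan over [0-6 ALLOC][7-8 ALLOC][9-23 FREE] -> 9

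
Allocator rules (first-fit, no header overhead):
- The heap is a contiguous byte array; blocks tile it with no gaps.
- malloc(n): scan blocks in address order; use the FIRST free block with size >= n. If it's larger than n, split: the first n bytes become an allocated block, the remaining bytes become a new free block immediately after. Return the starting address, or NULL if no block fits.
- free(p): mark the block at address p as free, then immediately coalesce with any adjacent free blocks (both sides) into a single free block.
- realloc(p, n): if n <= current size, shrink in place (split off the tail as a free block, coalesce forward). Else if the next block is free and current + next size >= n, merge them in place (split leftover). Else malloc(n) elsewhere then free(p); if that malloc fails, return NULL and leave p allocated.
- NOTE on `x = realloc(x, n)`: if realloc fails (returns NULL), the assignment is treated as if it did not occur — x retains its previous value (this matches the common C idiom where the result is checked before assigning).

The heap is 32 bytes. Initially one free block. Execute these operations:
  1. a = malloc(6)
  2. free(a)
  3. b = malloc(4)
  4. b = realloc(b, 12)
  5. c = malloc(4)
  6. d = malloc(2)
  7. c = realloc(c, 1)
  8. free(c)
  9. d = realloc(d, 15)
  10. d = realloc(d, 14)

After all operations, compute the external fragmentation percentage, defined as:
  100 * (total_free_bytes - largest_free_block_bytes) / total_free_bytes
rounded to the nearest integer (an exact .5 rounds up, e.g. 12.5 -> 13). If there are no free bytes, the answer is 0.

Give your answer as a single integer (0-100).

Op 1: a = malloc(6) -> a = 0; heap: [0-5 ALLOC][6-31 FREE]
Op 2: free(a) -> (freed a); heap: [0-31 FREE]
Op 3: b = malloc(4) -> b = 0; heap: [0-3 ALLOC][4-31 FREE]
Op 4: b = realloc(b, 12) -> b = 0; heap: [0-11 ALLOC][12-31 FREE]
Op 5: c = malloc(4) -> c = 12; heap: [0-11 ALLOC][12-15 ALLOC][16-31 FREE]
Op 6: d = malloc(2) -> d = 16; heap: [0-11 ALLOC][12-15 ALLOC][16-17 ALLOC][18-31 FREE]
Op 7: c = realloc(c, 1) -> c = 12; heap: [0-11 ALLOC][12-12 ALLOC][13-15 FREE][16-17 ALLOC][18-31 FREE]
Op 8: free(c) -> (freed c); heap: [0-11 ALLOC][12-15 FREE][16-17 ALLOC][18-31 FREE]
Op 9: d = realloc(d, 15) -> d = 16; heap: [0-11 ALLOC][12-15 FREE][16-30 ALLOC][31-31 FREE]
Op 10: d = realloc(d, 14) -> d = 16; heap: [0-11 ALLOC][12-15 FREE][16-29 ALLOC][30-31 FREE]
Free blocks: [4 2] total_free=6 largest=4 -> 100*(6-4)/6 = 200/6 ≈ 33.333 -> rounds to 33

Answer: 33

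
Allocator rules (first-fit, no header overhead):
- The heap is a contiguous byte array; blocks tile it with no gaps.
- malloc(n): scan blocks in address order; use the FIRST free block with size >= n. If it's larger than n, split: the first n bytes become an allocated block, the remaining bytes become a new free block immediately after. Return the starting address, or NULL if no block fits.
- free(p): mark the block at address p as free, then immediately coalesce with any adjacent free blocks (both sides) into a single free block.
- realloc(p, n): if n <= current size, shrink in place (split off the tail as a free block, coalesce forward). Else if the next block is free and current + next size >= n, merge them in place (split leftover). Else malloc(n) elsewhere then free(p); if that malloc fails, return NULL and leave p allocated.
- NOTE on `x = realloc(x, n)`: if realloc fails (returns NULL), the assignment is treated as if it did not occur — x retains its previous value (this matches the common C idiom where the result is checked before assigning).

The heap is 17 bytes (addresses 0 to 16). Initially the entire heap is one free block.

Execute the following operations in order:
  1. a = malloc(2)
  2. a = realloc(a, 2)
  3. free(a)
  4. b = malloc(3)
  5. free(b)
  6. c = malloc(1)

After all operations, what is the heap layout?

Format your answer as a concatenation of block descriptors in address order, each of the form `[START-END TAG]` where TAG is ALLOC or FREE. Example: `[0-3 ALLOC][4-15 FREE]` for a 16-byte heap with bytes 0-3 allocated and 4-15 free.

Answer: [0-0 ALLOC][1-16 FREE]

Derivation:
Op 1: a = malloc(2) -> a = 0; heap: [0-1 ALLOC][2-16 FREE]
Op 2: a = realloc(a, 2) -> a = 0; heap: [0-1 ALLOC][2-16 FREE]
Op 3: free(a) -> (freed a); heap: [0-16 FREE]
Op 4: b = malloc(3) -> b = 0; heap: [0-2 ALLOC][3-16 FREE]
Op 5: free(b) -> (freed b); heap: [0-16 FREE]
Op 6: c = malloc(1) -> c = 0; heap: [0-0 ALLOC][1-16 FREE]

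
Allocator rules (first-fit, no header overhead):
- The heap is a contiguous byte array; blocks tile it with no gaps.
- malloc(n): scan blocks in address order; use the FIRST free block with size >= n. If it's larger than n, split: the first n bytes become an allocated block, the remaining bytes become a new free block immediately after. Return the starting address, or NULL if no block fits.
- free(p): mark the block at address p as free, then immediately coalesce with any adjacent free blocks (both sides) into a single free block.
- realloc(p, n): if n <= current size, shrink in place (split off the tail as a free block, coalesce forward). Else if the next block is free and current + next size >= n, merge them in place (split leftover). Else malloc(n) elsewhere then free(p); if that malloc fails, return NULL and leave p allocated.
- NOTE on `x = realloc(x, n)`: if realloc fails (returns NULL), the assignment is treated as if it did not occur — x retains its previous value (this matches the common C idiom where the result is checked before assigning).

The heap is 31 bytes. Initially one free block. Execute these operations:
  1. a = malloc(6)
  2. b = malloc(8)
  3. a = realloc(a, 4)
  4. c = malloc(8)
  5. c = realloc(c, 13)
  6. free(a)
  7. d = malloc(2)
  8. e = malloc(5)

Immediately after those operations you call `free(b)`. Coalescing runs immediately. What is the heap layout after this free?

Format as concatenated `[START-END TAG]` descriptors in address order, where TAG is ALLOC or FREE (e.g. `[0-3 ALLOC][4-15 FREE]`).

Op 1: a = malloc(6) -> a = 0; heap: [0-5 ALLOC][6-30 FREE]
Op 2: b = malloc(8) -> b = 6; heap: [0-5 ALLOC][6-13 ALLOC][14-30 FREE]
Op 3: a = realloc(a, 4) -> a = 0; heap: [0-3 ALLOC][4-5 FREE][6-13 ALLOC][14-30 FREE]
Op 4: c = malloc(8) -> c = 14; heap: [0-3 ALLOC][4-5 FREE][6-13 ALLOC][14-21 ALLOC][22-30 FREE]
Op 5: c = realloc(c, 13) -> c = 14; heap: [0-3 ALLOC][4-5 FREE][6-13 ALLOC][14-26 ALLOC][27-30 FREE]
Op 6: free(a) -> (freed a); heap: [0-5 FREE][6-13 ALLOC][14-26 ALLOC][27-30 FREE]
Op 7: d = malloc(2) -> d = 0; heap: [0-1 ALLOC][2-5 FREE][6-13 ALLOC][14-26 ALLOC][27-30 FREE]
Op 8: e = malloc(5) -> e = NULL; heap: [0-1 ALLOC][2-5 FREE][6-13 ALLOC][14-26 ALLOC][27-30 FREE]
free(b): b = 6 -> block [6-13 ALLOC]; mark free, coalesce with adjacent free neighbors -> [0-1 ALLOC][2-13 FREE][14-26 ALLOC][27-30 FREE]

Answer: [0-1 ALLOC][2-13 FREE][14-26 ALLOC][27-30 FREE]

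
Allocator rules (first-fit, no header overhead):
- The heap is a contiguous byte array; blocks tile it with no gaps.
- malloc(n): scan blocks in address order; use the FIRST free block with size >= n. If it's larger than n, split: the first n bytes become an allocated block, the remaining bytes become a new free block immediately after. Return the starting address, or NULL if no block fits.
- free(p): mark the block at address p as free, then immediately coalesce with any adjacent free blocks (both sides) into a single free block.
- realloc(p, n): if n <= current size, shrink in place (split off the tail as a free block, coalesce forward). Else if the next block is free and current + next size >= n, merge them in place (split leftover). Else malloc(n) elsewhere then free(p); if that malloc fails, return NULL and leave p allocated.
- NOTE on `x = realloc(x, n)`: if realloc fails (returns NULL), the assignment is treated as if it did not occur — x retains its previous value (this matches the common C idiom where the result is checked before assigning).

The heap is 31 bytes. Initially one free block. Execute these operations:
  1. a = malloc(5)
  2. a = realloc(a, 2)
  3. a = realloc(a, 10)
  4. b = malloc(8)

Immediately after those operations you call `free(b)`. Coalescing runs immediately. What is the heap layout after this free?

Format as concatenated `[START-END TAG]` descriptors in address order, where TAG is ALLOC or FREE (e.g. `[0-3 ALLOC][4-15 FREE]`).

Op 1: a = malloc(5) -> a = 0; heap: [0-4 ALLOC][5-30 FREE]
Op 2: a = realloc(a, 2) -> a = 0; heap: [0-1 ALLOC][2-30 FREE]
Op 3: a = realloc(a, 10) -> a = 0; heap: [0-9 ALLOC][10-30 FREE]
Op 4: b = malloc(8) -> b = 10; heap: [0-9 ALLOC][10-17 ALLOC][18-30 FREE]
free(b): b = 10 -> block [10-17 ALLOC]; mark free, coalesce with adjacent free neighbors -> [0-9 ALLOC][10-30 FREE]

Answer: [0-9 ALLOC][10-30 FREE]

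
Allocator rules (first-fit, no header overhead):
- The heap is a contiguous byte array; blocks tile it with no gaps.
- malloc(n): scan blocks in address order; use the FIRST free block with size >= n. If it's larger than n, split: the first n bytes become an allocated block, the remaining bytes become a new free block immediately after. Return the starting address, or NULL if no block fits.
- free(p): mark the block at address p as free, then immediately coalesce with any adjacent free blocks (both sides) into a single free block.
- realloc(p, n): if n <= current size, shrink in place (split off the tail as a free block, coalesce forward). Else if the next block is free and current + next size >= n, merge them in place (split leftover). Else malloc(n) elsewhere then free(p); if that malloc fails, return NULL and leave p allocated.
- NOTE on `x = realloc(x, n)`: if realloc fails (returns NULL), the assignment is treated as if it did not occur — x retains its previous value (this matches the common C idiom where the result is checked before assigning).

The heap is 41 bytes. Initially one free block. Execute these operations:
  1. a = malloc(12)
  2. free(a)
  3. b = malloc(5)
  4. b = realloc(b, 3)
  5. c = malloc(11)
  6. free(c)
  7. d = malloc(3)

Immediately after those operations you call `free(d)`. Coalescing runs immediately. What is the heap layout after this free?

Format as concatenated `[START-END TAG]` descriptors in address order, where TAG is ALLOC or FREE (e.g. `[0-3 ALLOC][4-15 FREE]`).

Op 1: a = malloc(12) -> a = 0; heap: [0-11 ALLOC][12-40 FREE]
Op 2: free(a) -> (freed a); heap: [0-40 FREE]
Op 3: b = malloc(5) -> b = 0; heap: [0-4 ALLOC][5-40 FREE]
Op 4: b = realloc(b, 3) -> b = 0; heap: [0-2 ALLOC][3-40 FREE]
Op 5: c = malloc(11) -> c = 3; heap: [0-2 ALLOC][3-13 ALLOC][14-40 FREE]
Op 6: free(c) -> (freed c); heap: [0-2 ALLOC][3-40 FREE]
Op 7: d = malloc(3) -> d = 3; heap: [0-2 ALLOC][3-5 ALLOC][6-40 FREE]
free(d): d = 3 -> block [3-5 ALLOC]; mark free, coalesce with adjacent free neighbors -> [0-2 ALLOC][3-40 FREE]

Answer: [0-2 ALLOC][3-40 FREE]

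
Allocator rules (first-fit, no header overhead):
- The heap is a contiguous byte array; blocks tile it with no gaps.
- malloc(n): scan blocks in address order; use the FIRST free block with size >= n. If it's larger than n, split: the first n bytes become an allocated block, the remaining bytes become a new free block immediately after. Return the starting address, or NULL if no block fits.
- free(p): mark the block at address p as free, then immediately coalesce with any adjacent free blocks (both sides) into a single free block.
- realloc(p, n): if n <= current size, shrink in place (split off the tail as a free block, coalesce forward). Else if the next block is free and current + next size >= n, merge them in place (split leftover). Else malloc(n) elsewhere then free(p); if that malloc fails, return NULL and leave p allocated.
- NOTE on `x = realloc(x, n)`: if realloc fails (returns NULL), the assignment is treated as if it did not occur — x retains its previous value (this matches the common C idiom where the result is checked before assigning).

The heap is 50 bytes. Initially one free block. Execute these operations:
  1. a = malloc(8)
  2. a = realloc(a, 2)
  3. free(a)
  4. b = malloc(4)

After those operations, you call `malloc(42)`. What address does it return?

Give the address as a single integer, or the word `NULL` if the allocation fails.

Op 1: a = malloc(8) -> a = 0; heap: [0-7 ALLOC][8-49 FREE]
Op 2: a = realloc(a, 2) -> a = 0; heap: [0-1 ALLOC][2-49 FREE]
Op 3: free(a) -> (freed a); heap: [0-49 FREE]
Op 4: b = malloc(4) -> b = 0; heap: [0-3 ALLOC][4-49 FREE]
malloc(42): first-fit scan over [0-3 ALLOC][4-49 FREE] -> 4

Answer: 4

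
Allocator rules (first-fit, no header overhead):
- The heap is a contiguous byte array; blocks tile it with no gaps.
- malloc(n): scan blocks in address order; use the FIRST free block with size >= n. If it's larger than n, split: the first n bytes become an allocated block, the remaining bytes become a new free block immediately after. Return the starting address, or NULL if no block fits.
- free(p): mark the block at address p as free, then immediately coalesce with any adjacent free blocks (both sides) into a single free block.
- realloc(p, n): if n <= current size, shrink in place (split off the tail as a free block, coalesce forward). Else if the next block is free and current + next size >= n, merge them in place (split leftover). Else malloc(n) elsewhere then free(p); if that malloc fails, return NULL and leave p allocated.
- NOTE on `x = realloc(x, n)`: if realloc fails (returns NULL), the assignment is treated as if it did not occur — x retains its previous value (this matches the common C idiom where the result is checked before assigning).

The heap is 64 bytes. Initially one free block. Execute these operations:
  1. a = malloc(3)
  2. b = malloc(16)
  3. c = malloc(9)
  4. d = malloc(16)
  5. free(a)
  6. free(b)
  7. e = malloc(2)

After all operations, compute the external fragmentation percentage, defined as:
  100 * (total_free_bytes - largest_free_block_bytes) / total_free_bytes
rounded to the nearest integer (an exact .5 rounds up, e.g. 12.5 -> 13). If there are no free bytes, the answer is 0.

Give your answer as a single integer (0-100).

Op 1: a = malloc(3) -> a = 0; heap: [0-2 ALLOC][3-63 FREE]
Op 2: b = malloc(16) -> b = 3; heap: [0-2 ALLOC][3-18 ALLOC][19-63 FREE]
Op 3: c = malloc(9) -> c = 19; heap: [0-2 ALLOC][3-18 ALLOC][19-27 ALLOC][28-63 FREE]
Op 4: d = malloc(16) -> d = 28; heap: [0-2 ALLOC][3-18 ALLOC][19-27 ALLOC][28-43 ALLOC][44-63 FREE]
Op 5: free(a) -> (freed a); heap: [0-2 FREE][3-18 ALLOC][19-27 ALLOC][28-43 ALLOC][44-63 FREE]
Op 6: free(b) -> (freed b); heap: [0-18 FREE][19-27 ALLOC][28-43 ALLOC][44-63 FREE]
Op 7: e = malloc(2) -> e = 0; heap: [0-1 ALLOC][2-18 FREE][19-27 ALLOC][28-43 ALLOC][44-63 FREE]
Free blocks: [17 20] total_free=37 largest=20 -> 100*(37-20)/37 = 1700/37 ≈ 45.946 -> rounds to 46

Answer: 46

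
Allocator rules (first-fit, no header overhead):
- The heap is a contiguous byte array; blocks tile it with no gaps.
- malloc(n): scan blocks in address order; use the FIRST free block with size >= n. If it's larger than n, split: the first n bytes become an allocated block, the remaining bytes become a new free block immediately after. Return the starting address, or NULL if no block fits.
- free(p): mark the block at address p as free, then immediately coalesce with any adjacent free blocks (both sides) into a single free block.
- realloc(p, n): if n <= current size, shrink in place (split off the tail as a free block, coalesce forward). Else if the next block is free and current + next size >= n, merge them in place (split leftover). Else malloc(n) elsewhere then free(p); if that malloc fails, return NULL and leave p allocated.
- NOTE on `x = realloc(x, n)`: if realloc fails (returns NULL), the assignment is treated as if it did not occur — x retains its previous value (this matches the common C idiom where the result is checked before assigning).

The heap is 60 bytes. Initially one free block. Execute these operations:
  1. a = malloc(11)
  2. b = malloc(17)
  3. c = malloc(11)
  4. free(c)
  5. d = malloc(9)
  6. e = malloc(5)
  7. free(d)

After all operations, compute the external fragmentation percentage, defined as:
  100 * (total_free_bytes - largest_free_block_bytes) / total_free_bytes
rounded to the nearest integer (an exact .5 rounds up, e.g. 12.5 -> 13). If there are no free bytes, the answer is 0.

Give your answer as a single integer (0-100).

Op 1: a = malloc(11) -> a = 0; heap: [0-10 ALLOC][11-59 FREE]
Op 2: b = malloc(17) -> b = 11; heap: [0-10 ALLOC][11-27 ALLOC][28-59 FREE]
Op 3: c = malloc(11) -> c = 28; heap: [0-10 ALLOC][11-27 ALLOC][28-38 ALLOC][39-59 FREE]
Op 4: free(c) -> (freed c); heap: [0-10 ALLOC][11-27 ALLOC][28-59 FREE]
Op 5: d = malloc(9) -> d = 28; heap: [0-10 ALLOC][11-27 ALLOC][28-36 ALLOC][37-59 FREE]
Op 6: e = malloc(5) -> e = 37; heap: [0-10 ALLOC][11-27 ALLOC][28-36 ALLOC][37-41 ALLOC][42-59 FREE]
Op 7: free(d) -> (freed d); heap: [0-10 ALLOC][11-27 ALLOC][28-36 FREE][37-41 ALLOC][42-59 FREE]
Free blocks: [9 18] total_free=27 largest=18 -> 100*(27-18)/27 = 900/27 ≈ 33.333 -> rounds to 33

Answer: 33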